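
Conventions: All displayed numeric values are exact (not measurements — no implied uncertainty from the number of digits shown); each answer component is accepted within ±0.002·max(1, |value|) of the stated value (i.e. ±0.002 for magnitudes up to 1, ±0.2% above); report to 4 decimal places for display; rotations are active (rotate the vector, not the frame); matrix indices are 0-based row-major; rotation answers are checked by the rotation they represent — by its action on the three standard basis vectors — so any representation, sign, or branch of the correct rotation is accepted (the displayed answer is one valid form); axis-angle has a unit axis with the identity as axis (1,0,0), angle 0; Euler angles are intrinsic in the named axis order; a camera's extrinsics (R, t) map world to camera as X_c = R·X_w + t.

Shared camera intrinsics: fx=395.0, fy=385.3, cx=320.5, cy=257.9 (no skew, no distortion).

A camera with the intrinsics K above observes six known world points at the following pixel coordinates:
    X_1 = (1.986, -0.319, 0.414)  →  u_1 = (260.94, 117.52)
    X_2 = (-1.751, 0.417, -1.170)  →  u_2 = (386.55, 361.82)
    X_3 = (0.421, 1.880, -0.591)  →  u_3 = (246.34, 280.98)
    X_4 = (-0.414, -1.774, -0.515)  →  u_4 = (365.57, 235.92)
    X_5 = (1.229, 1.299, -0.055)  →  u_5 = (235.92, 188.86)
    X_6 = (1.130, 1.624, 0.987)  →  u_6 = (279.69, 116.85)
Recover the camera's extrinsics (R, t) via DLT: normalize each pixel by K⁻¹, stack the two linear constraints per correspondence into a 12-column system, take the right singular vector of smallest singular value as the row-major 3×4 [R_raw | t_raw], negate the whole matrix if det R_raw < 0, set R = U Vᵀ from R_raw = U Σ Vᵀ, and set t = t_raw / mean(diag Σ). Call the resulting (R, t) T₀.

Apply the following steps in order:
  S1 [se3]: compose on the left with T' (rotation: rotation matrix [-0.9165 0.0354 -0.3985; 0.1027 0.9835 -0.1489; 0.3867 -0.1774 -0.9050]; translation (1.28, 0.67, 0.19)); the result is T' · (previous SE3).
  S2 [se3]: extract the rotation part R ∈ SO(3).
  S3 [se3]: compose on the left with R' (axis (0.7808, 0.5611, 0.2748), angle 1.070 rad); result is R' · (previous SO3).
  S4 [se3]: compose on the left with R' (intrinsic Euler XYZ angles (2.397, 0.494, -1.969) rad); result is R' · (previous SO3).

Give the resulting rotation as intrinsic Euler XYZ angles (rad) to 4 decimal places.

rotation (euler_xyz) = (1.9340, -0.9585, -3.0975)

source (pnp_recover): camera pose = R=[-0.7843 -0.2612 0.5627; -0.6202 0.3135 -0.7191; 0.0114 -0.9130 -0.4079], t=(0.3600, -0.5001, 5.7006)
after S1 (compose_se3): R=[0.6923 0.6143 -0.3786; -0.6922 0.4174 -0.5887; -0.2036 0.6696 0.7143], t=(-1.3394, -0.6337, -4.7411)
after S2 (rot_of_se3): [0.6923 0.6143 -0.3786; -0.6922 0.4174 -0.5887; -0.2036 0.6696 0.7143]
after S3 (compose_so3): [0.4381 0.8884 0.1373; 0.0020 0.1518 -0.9884; -0.8989 0.4333 0.0647]
after S4 (compose_so3): [-0.5741 0.0254 -0.8184; 0.7799 0.3211 -0.5372; 0.2492 -0.9467 -0.2042]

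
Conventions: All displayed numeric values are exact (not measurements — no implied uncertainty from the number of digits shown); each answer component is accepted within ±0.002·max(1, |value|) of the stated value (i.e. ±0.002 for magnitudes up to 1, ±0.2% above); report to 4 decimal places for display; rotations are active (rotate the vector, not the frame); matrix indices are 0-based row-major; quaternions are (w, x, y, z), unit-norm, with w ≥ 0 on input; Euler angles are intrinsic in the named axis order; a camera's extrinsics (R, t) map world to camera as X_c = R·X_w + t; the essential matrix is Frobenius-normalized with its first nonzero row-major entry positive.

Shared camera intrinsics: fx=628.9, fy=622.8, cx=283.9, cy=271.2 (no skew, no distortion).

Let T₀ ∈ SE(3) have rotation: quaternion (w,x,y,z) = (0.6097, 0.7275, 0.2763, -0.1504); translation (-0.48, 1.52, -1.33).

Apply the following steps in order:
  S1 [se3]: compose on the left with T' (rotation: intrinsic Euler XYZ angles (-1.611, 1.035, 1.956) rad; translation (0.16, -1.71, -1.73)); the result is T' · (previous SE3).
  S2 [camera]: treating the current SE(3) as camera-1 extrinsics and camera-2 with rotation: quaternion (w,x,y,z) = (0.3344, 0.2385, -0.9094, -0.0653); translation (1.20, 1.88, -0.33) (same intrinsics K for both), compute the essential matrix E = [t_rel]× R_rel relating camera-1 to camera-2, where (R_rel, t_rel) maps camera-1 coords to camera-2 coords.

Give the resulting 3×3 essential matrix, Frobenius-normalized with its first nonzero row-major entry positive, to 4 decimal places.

after S1 (compose_se3): R=[-0.7352 0.6282 0.2547; 0.1229 0.4931 -0.8612; -0.6666 -0.6019 -0.4398], t=(-1.6107, -1.2923, -0.7300)
after S2 (essential): [0.2532 -0.5221 0.1300; -0.1693 0.3362 -0.0698; -0.2942 0.0080 0.6428]

matrix = [0.2532 -0.5221 0.1300; -0.1693 0.3362 -0.0698; -0.2942 0.0080 0.6428]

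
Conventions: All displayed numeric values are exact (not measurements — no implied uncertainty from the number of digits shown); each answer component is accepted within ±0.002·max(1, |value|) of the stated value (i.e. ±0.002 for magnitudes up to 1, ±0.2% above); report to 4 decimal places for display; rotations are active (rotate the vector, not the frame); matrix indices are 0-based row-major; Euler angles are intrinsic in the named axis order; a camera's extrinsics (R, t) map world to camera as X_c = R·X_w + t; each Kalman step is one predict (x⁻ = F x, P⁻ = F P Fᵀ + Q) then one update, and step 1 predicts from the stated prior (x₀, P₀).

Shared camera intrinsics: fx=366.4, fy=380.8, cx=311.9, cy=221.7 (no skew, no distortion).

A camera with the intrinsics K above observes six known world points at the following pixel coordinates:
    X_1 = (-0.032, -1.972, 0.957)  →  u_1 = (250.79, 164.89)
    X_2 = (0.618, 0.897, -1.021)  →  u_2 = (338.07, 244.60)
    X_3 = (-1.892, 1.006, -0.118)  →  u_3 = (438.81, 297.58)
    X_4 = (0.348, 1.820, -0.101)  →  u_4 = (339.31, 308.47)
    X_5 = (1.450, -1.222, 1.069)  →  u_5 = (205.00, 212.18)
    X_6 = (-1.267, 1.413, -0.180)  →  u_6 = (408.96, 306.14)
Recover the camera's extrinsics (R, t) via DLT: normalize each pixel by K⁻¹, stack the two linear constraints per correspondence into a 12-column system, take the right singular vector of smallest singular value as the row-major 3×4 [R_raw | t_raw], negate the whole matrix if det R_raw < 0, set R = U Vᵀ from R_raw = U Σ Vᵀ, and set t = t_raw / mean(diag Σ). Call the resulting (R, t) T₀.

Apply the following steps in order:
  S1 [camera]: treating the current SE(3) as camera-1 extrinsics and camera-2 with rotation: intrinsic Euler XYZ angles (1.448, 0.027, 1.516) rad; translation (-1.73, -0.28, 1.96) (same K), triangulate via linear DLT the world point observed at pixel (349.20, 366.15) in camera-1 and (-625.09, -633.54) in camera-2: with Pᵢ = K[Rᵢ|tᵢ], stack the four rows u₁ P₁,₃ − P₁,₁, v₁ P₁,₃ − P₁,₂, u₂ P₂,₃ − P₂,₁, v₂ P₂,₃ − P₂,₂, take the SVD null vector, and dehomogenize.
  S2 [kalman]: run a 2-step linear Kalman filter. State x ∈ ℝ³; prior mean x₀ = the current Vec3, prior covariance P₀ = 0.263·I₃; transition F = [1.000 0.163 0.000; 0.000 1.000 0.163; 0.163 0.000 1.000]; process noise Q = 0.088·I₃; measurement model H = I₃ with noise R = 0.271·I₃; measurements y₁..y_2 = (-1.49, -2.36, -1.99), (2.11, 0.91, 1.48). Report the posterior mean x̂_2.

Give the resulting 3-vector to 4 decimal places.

result = (0.2453, 0.0474, 0.4586)

source (pnp_recover): camera pose = R=[-0.7849 0.3091 -0.5370; -0.0503 0.8320 0.5524; 0.6176 0.4606 -0.6375], t=(0.2399, 0.3398, 6.6872)
after S1 (triangulate): (-1.2611, 0.7110, 1.7256)
after S2 (kf_track): (0.2453, 0.0474, 0.4586)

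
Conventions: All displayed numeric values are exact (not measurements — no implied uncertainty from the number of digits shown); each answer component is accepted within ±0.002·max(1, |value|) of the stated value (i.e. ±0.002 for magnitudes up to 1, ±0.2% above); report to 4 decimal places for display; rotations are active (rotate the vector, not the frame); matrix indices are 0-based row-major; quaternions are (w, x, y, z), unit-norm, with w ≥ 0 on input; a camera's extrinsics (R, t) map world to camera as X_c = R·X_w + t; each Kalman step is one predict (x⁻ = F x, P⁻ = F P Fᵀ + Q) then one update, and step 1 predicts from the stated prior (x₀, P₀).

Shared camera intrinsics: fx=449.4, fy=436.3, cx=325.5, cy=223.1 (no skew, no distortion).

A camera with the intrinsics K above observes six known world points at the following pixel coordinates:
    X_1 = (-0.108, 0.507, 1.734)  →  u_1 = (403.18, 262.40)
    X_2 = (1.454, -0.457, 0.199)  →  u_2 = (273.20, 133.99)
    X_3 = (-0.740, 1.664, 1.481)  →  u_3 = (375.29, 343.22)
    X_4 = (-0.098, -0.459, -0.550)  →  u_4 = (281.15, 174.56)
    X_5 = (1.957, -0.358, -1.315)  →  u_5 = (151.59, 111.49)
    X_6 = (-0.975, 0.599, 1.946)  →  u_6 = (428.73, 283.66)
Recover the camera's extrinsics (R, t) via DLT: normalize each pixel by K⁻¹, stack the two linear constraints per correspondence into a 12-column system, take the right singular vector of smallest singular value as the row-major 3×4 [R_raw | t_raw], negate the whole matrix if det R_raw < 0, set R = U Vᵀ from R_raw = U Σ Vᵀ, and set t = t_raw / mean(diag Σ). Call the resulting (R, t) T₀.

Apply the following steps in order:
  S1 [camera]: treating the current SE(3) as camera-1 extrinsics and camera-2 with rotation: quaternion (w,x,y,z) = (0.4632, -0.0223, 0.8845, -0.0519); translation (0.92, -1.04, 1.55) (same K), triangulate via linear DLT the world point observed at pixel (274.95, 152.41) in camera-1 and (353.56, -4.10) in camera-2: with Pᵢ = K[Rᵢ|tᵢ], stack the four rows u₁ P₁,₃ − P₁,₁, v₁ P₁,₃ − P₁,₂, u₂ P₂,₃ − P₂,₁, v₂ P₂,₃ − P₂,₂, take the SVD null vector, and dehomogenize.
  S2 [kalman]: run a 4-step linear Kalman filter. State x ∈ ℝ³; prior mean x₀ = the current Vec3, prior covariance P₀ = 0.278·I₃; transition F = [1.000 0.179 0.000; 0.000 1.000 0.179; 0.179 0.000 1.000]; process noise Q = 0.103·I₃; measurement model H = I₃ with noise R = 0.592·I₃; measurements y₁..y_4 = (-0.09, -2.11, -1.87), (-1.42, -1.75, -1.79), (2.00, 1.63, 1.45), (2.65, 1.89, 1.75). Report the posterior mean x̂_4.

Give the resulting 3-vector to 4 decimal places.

source (pnp_recover): camera pose = R=[-0.3781 -0.2904 0.8790; -0.2940 0.9380 0.1835; -0.8778 -0.1890 -0.4401], t=(-0.3900, -0.2900, 6.7097)
after S1 (triangulate): (-1.7041, -1.4547, -1.9660)
after S2 (kf_track): (1.0002, 0.4132, 0.4246)

result = (1.0002, 0.4132, 0.4246)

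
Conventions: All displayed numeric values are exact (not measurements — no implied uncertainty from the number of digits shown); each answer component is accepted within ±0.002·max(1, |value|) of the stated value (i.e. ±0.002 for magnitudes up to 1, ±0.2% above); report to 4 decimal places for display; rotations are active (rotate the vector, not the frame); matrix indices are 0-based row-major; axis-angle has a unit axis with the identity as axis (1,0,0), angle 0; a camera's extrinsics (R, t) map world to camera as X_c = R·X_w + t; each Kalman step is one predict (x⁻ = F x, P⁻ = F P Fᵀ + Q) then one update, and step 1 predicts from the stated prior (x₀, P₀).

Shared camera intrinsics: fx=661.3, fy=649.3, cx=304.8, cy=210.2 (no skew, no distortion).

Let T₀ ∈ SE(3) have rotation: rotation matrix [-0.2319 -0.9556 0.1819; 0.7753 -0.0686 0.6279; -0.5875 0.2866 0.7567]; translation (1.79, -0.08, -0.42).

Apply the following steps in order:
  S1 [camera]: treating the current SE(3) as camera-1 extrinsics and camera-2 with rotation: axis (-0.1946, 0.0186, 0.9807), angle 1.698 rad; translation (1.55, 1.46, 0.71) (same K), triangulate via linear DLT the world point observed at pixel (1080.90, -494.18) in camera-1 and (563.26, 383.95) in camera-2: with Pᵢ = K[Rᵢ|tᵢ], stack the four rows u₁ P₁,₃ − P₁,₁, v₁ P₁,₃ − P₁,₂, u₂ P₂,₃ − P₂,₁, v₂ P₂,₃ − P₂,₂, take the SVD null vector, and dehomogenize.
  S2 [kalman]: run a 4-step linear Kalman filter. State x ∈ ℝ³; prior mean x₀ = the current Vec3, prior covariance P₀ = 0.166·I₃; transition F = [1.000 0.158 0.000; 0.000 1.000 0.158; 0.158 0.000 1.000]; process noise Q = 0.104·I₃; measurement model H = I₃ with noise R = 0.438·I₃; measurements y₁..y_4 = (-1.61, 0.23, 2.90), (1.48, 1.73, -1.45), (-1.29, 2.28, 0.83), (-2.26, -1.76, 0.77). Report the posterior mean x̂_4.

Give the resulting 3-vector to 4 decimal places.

result = (-1.0516, 0.3296, 0.2860)

after S1 (triangulate): (-1.1254, 1.2192, 0.2729)
after S2 (kf_track): (-1.0516, 0.3296, 0.2860)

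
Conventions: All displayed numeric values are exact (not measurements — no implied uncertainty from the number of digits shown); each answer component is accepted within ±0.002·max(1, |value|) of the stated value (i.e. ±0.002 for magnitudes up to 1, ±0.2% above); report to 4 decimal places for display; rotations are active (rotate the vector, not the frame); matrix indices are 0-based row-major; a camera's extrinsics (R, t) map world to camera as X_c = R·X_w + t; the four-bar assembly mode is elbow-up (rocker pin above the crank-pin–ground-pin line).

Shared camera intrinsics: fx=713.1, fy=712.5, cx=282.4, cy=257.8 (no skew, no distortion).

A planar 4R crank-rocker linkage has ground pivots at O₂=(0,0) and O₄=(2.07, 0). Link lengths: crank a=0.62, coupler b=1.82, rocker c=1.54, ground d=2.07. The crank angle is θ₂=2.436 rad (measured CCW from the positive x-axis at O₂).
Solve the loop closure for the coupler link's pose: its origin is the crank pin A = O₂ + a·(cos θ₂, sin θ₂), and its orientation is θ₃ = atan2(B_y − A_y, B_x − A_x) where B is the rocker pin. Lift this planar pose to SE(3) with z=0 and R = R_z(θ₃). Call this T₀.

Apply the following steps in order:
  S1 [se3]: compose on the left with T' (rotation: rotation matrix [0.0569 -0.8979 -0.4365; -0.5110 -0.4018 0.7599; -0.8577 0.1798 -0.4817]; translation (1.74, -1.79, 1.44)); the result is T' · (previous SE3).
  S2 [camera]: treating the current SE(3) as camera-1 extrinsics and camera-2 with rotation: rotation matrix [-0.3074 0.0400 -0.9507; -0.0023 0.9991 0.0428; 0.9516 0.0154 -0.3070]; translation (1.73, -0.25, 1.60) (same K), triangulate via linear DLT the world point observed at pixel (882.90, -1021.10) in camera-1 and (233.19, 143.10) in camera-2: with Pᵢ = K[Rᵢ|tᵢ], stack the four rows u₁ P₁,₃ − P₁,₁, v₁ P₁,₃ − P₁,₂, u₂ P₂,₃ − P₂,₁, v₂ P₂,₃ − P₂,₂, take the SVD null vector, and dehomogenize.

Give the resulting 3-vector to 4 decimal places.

source (fourbar_fk): coupler pose = R=[0.8897 -0.4565 0.0000; 0.4565 0.8897 0.0000; 0.0000 0.0000 1.0000], t=(-0.4720, 0.4021, 0.0000)
after S1 (compose_se3): R=[-0.3593 -0.8248 -0.4365; -0.6381 -0.1242 0.7599; -0.6810 0.5515 -0.4817], t=(1.3521, -1.7104, 1.9171)
after S2 (triangulate): (0.7818, -0.1141, 1.6943)

result = (0.7818, -0.1141, 1.6943)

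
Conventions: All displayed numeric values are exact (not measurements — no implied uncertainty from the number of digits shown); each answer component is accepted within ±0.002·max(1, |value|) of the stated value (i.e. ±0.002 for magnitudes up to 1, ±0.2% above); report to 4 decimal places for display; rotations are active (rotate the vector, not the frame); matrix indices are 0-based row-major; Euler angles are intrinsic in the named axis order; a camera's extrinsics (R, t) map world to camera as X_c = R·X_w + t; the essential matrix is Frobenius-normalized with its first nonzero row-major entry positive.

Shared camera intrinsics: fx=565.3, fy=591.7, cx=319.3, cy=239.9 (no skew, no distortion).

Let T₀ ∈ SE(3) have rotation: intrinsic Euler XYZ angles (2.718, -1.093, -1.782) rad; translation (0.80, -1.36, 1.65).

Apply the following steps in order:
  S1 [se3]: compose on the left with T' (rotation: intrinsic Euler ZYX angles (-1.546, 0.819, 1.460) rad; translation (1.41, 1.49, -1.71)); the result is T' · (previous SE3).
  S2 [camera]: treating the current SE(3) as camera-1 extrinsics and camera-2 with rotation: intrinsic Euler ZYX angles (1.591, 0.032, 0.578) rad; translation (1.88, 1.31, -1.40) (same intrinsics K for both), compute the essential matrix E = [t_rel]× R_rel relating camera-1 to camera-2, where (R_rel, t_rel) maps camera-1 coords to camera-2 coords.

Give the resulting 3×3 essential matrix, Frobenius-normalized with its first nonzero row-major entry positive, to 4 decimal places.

after S1 (compose_se3): R=[0.3530 0.8566 0.3763; -0.6095 -0.0946 0.7871; 0.7098 -0.5072 0.4887], t=(-0.3873, 1.7532, -3.0929)
after S2 (essential): [0.5251 0.2281 0.2272; -0.1505 -0.3355 -0.1911; 0.4252 -0.4998 -0.1354]

matrix = [0.5251 0.2281 0.2272; -0.1505 -0.3355 -0.1911; 0.4252 -0.4998 -0.1354]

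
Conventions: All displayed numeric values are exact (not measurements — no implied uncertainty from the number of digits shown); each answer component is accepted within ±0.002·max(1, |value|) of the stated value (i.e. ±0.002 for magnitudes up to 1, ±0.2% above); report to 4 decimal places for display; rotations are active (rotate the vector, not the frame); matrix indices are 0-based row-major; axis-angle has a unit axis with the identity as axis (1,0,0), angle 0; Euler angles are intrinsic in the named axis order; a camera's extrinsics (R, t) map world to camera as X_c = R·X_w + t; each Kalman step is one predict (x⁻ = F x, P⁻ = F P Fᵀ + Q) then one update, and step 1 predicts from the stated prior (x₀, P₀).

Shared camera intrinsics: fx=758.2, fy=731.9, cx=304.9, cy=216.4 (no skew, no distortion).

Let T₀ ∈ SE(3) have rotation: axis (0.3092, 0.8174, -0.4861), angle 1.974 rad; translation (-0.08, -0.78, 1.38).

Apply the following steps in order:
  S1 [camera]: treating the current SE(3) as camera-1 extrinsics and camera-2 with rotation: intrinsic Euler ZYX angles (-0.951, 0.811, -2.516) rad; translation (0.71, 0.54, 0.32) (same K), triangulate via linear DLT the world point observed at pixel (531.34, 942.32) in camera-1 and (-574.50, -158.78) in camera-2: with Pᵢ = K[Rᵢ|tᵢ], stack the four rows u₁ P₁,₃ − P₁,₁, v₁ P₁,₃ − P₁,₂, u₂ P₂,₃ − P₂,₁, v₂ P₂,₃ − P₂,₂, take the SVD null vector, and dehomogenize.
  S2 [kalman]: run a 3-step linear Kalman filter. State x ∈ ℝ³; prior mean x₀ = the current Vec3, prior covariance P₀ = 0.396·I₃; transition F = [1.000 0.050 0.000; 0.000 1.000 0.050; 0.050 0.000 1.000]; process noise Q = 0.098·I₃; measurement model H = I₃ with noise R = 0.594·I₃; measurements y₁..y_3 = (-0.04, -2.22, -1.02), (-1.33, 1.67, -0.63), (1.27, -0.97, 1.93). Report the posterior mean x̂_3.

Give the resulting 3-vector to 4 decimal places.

result = (-0.0428, 0.0584, -0.1369)

after S1 (triangulate): (-1.0503, 1.8680, -1.9969)
after S2 (kf_track): (-0.0428, 0.0584, -0.1369)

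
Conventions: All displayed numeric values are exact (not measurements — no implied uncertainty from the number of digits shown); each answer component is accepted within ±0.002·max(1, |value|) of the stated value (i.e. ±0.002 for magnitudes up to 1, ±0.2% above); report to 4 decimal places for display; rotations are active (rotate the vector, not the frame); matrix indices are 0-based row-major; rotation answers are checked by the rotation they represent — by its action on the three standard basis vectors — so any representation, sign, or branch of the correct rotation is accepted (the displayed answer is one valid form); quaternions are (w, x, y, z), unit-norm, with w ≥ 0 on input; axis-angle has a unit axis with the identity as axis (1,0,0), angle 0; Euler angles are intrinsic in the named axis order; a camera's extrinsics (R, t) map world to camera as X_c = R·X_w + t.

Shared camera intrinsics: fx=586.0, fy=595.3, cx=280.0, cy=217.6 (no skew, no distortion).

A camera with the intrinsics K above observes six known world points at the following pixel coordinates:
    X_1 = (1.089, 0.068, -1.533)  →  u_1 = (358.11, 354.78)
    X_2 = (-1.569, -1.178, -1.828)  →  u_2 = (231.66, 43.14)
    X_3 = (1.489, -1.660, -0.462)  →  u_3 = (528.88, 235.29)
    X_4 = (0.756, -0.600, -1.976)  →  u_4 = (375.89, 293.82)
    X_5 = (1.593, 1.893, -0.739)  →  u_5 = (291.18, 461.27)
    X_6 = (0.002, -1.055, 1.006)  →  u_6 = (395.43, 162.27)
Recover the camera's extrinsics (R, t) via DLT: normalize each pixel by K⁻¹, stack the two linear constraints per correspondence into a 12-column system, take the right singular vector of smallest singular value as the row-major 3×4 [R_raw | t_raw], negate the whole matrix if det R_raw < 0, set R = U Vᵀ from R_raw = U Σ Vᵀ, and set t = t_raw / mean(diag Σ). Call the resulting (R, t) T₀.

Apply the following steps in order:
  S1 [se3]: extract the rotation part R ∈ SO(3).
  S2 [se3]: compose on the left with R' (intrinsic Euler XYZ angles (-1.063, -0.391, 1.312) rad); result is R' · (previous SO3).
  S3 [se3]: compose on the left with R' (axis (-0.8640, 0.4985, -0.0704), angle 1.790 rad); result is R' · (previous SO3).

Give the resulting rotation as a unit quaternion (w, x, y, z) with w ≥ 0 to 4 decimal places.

source (pnp_recover): camera pose = R=[0.6943 -0.6494 0.3103; 0.7109 0.6859 -0.1551; -0.1121 0.3282 0.9379], t=(0.4799, 0.1805, 6.9112)
after S1 (rot_of_se3): [0.6943 -0.6494 0.3103; 0.7109 0.6859 -0.1551; -0.1121 0.3282 0.9379]
after S2 (compose_so3): [-0.4284 -0.8918 -0.1455; 0.1545 -0.2309 0.9606; -0.8903 0.3891 0.2367]
after S3 (compose_so3): [-0.8657 -0.2933 -0.4056; -0.4455 0.8207 0.3576; 0.2280 0.4903 -0.8412]

rotation (quat) = (0.1687, 0.1967, -0.9391, -0.2257)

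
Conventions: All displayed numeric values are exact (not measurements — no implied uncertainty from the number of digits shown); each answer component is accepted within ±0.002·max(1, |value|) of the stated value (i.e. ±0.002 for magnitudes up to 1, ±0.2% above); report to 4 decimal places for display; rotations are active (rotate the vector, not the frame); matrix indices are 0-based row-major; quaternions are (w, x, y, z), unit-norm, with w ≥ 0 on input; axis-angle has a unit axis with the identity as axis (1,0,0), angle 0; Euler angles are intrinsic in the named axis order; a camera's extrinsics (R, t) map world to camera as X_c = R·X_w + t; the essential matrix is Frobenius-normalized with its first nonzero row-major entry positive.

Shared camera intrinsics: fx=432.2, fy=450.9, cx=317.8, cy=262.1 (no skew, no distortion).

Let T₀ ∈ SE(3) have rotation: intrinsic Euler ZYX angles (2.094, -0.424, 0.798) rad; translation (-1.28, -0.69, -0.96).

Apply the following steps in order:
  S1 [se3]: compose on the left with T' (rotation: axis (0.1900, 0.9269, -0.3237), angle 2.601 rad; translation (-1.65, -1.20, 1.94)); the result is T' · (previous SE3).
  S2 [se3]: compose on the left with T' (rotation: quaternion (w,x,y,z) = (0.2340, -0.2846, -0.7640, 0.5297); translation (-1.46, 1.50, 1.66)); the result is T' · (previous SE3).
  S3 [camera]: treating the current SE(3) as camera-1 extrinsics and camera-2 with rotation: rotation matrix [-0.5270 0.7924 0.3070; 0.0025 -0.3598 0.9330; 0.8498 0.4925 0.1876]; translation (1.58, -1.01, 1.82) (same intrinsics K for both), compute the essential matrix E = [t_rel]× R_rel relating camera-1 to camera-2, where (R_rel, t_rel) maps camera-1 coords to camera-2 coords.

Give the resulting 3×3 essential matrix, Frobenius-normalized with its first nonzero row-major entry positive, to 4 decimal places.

after S1 (compose_se3): R=[0.8990 0.3002 -0.3190; 0.2403 -0.9469 -0.2138; -0.3662 0.1155 -0.9233], t=(-1.3272, -1.2861, 3.6501)
after S2 (compose_se3): R=[-0.3686 -0.4719 0.8009; 0.9279 -0.1353 0.3473; -0.0555 0.8712 0.4877], t=(-3.1391, -2.2303, 1.5956)
after S3 (essential): [0.5684 -0.3180 -0.2224; 0.0396 0.0536 -0.3984; 0.1869 -0.2234 0.5275]

matrix = [0.5684 -0.3180 -0.2224; 0.0396 0.0536 -0.3984; 0.1869 -0.2234 0.5275]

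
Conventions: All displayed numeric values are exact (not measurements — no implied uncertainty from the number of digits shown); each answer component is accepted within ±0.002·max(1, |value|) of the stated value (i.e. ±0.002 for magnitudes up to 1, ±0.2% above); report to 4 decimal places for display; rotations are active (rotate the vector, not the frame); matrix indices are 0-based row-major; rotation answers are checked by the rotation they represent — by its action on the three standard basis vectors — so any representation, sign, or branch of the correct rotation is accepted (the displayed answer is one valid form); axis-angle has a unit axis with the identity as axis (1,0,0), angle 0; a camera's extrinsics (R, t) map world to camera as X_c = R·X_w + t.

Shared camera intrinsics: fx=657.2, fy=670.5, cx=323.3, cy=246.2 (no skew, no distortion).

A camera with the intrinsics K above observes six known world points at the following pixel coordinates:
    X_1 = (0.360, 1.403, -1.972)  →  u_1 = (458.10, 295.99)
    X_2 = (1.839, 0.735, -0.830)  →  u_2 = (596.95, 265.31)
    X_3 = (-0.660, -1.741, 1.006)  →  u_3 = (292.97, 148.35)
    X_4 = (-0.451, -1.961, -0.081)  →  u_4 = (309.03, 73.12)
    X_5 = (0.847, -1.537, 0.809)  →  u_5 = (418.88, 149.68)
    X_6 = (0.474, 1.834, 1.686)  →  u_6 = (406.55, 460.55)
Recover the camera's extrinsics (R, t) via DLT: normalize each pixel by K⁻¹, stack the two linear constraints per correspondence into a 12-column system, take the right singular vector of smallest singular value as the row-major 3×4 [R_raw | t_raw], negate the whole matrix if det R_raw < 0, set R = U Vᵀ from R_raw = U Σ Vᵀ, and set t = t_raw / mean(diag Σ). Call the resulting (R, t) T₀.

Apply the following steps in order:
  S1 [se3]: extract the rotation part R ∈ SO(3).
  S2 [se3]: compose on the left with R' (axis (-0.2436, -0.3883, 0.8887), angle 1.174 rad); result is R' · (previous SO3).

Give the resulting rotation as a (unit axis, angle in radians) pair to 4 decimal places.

source (pnp_recover): camera pose = R=[0.9989 0.0445 -0.0161; -0.0329 0.8979 0.4391; 0.0340 -0.4380 0.8983], t=(0.3800, -0.0800, 6.4403)
after S1 (rot_of_se3): [0.9989 0.0445 -0.0161; -0.0329 0.8979 0.4391; 0.0340 -0.4380 0.8983]
after S2 (compose_so3): [0.4309 -0.4499 -0.7822; 0.8614 0.4635 0.2078; 0.2691 -0.7634 0.5873]

rotation (axis_angle) = ((-0.5003, -0.5416, 0.6755), 1.3276)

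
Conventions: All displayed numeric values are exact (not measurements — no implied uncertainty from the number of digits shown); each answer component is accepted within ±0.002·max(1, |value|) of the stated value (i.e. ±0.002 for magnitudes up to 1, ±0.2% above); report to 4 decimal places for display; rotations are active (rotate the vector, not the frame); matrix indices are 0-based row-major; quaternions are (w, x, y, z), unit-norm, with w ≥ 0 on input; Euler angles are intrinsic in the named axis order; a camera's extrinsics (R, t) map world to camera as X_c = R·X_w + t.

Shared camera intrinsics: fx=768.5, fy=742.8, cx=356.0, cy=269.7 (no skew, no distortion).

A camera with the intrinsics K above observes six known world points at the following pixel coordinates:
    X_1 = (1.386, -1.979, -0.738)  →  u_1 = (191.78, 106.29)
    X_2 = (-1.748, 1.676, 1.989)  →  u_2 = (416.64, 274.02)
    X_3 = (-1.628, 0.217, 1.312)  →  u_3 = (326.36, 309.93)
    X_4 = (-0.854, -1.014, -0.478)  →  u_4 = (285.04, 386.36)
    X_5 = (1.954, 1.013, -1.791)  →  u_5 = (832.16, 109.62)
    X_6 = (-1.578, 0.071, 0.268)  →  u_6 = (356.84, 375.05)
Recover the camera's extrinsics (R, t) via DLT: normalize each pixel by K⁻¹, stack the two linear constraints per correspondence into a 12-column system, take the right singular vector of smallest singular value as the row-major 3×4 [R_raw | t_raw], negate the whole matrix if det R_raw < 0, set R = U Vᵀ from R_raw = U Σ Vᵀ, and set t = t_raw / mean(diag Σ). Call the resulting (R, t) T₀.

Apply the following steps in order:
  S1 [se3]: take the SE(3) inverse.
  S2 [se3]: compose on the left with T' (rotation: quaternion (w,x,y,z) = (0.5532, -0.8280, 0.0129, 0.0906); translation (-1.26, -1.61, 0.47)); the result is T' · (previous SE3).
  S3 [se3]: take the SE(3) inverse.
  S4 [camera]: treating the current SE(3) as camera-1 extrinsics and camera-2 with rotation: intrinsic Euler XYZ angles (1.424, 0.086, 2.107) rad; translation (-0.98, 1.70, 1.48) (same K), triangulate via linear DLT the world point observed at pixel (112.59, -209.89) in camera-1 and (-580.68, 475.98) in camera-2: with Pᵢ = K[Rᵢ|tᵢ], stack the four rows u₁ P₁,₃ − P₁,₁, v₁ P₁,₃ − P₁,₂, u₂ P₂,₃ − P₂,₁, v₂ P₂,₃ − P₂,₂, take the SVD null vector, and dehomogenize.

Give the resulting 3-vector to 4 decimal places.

result = (1.1581, 1.1824, 1.0686)

source (pnp_recover): camera pose = R=[0.2136 0.8891 -0.4048; -0.8257 -0.0571 -0.5612; -0.5221 0.4541 0.7220], t=(0.3900, -0.1800, 5.7801)
after S1 (invert_se3): R=[0.2136 -0.8257 -0.5221; 0.8891 -0.0571 0.4541; -0.4048 -0.5612 0.7220], t=(2.7856, -2.9818, -4.1162)
after S2 (compose_se3): R=[0.1569 -0.7288 -0.6666; -0.6995 -0.5584 0.4459; -0.6972 0.3963 -0.5974], t=(2.4004, -4.0150, 4.2663)
after S3 (invert_se3): R=[0.1569 -0.6995 -0.6972; -0.7288 -0.5584 0.3963; -0.6666 0.4459 -0.5974], t=(-0.2109, -2.1836, 5.9389)
after S4 (triangulate): (1.1581, 1.1824, 1.0686)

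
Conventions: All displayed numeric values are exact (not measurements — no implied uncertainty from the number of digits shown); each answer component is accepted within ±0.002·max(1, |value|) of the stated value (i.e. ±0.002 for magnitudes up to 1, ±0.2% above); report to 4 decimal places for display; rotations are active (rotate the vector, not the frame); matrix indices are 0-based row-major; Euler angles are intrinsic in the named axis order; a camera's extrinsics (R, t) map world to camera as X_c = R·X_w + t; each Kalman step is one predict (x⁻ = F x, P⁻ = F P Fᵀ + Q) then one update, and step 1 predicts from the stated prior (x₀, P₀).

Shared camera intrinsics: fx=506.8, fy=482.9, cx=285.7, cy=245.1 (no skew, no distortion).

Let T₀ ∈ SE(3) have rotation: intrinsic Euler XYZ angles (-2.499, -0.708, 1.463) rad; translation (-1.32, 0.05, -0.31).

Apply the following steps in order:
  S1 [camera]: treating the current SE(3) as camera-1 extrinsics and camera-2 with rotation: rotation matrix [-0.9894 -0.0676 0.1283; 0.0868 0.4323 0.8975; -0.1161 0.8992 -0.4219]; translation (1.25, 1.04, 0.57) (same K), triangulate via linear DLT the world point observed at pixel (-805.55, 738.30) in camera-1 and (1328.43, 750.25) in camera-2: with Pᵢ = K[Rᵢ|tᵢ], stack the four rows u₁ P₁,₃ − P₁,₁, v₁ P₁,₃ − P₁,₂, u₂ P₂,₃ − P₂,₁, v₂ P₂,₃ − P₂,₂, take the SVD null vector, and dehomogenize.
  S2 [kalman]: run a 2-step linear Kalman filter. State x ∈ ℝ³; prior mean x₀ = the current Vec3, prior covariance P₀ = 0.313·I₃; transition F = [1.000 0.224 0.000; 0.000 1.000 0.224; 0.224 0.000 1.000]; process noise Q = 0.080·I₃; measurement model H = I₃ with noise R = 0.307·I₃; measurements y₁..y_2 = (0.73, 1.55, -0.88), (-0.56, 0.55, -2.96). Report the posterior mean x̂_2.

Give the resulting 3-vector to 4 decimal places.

after S1 (triangulate): (-1.7662, 0.8746, 0.2754)
after S2 (kf_track): (-0.3919, 0.7854, -1.6809)

result = (-0.3919, 0.7854, -1.6809)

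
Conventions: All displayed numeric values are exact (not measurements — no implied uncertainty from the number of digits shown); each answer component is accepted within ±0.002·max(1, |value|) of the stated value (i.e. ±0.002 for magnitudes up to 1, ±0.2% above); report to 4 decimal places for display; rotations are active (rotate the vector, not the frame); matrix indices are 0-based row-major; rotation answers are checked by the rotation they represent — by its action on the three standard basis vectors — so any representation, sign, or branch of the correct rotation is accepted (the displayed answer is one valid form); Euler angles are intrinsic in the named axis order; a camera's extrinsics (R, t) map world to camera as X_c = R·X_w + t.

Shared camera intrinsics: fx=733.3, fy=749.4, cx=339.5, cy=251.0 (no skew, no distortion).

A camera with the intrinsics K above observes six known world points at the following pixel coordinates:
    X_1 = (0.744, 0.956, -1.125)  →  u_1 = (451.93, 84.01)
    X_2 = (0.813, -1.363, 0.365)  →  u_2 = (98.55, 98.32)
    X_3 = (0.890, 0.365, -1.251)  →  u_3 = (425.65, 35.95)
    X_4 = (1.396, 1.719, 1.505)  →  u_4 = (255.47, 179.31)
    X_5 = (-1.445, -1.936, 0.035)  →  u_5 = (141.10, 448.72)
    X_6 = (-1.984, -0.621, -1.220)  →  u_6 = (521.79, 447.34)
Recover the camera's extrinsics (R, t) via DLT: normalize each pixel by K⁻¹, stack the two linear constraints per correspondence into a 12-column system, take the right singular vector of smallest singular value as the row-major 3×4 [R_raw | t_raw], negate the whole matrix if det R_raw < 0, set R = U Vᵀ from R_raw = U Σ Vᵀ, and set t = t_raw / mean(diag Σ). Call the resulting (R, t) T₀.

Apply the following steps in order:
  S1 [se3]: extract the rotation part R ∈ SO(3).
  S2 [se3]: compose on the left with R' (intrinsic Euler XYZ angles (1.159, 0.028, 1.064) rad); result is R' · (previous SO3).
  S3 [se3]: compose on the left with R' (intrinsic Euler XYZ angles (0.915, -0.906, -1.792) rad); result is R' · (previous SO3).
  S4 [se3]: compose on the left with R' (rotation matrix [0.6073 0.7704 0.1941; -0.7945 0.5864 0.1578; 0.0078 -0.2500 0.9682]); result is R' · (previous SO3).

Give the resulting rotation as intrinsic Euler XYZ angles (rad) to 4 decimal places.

source (pnp_recover): camera pose = R=[-0.3021 0.5509 -0.7779; -0.9076 0.0835 0.4115; 0.2917 0.8304 0.4748], t=(-0.2700, -0.2600, 5.4401)
after S1 (rot_of_se3): [-0.3021 0.5509 -0.7779; -0.9076 0.0835 0.4115; 0.2917 0.8304 0.4748]
after S2 (compose_so3): [0.6548 0.2176 -0.7238; -0.5326 -0.5466 -0.6461; -0.5363 0.8086 -0.2420]
after S3 (compose_so3): [0.0129 -0.9949 -0.1004; 0.3577 -0.0892 0.9296; -0.9338 -0.0479 0.3547]
after S4 (compose_so3): [0.1022 -0.6822 0.7240; 0.0522 0.7305 0.6809; -0.9934 -0.0318 0.1102]

rotation (euler_xyz) = (-1.4103, 0.8096, 1.4221)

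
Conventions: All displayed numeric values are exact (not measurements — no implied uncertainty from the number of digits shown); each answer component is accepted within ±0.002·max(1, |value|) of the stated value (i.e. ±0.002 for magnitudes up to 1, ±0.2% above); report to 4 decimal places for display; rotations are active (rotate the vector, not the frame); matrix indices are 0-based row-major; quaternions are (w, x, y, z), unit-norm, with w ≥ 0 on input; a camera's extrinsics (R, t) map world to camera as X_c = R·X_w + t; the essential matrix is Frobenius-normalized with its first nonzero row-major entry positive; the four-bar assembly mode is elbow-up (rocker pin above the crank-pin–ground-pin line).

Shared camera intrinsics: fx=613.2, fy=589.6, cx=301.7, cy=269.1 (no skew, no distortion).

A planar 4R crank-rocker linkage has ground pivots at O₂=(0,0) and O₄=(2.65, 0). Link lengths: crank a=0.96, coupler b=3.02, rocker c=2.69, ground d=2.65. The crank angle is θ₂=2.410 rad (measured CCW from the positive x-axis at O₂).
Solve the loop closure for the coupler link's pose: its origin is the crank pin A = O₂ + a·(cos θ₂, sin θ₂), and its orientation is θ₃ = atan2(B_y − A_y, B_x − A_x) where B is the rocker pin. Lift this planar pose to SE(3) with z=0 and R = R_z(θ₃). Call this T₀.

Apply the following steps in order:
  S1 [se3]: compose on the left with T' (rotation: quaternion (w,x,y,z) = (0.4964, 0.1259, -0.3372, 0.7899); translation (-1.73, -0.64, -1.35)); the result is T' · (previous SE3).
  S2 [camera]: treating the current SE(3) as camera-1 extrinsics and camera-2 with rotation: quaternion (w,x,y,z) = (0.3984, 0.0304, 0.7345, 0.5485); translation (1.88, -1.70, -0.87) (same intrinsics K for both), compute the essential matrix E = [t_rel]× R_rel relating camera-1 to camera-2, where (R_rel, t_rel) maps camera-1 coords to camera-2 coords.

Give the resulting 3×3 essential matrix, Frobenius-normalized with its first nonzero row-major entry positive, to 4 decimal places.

source (fourbar_fk): coupler pose = R=[0.7875 -0.6163 0.0000; 0.6163 0.7875 0.0000; 0.0000 0.0000 1.0000], t=(-0.7143, 0.6413, 0.0000)
after S1 (compose_se3): R=[-0.9101 -0.3914 -0.1359; 0.3783 -0.6513 -0.6578; 0.1690 -0.6500 0.7409], t=(-1.9478, -1.3190, -1.9928)
after S2 (essential): [0.3161 -0.0577 -0.4035; 0.3320 -0.4797 -0.1258; 0.0771 0.4404 -0.4217]

matrix = [0.3161 -0.0577 -0.4035; 0.3320 -0.4797 -0.1258; 0.0771 0.4404 -0.4217]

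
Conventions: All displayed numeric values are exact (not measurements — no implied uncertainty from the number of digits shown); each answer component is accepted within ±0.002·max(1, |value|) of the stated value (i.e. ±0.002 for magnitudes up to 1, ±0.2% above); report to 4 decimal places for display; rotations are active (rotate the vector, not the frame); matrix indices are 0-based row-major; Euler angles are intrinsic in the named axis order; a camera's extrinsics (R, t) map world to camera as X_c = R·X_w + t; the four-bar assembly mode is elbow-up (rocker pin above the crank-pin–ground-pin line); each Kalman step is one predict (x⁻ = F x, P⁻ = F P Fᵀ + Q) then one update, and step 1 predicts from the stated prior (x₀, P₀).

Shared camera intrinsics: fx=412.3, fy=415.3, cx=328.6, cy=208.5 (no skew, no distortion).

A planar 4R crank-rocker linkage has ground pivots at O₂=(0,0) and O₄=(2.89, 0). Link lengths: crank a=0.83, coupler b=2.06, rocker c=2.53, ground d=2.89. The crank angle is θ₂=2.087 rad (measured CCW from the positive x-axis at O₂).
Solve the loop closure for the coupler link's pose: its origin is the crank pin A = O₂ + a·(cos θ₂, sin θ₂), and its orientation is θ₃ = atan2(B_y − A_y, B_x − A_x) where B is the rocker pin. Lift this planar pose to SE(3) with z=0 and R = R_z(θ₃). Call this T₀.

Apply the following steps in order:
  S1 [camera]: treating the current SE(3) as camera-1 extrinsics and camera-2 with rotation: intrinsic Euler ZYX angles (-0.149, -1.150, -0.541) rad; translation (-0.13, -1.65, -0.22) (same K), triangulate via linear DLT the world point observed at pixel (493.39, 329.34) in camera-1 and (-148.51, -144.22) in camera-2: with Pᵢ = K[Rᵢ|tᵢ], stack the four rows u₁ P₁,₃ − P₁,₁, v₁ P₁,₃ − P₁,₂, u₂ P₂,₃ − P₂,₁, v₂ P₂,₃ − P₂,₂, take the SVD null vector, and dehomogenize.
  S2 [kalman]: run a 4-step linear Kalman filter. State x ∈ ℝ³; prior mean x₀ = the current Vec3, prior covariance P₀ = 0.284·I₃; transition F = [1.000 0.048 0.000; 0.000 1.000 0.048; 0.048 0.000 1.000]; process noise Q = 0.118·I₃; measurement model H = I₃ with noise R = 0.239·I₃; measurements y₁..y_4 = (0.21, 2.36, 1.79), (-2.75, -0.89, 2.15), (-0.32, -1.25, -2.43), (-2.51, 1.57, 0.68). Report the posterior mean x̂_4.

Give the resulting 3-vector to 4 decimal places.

source (fourbar_fk): coupler pose = R=[0.8091 -0.5877 0.0000; 0.5877 0.8091 0.0000; 0.0000 0.0000 1.0000], t=(-0.4097, 0.7219, 0.0000)
after S1 (triangulate): (0.8358, -0.8238, 1.8782)
after S2 (kf_track): (-1.6504, 0.4941, 0.1815)

result = (-1.6504, 0.4941, 0.1815)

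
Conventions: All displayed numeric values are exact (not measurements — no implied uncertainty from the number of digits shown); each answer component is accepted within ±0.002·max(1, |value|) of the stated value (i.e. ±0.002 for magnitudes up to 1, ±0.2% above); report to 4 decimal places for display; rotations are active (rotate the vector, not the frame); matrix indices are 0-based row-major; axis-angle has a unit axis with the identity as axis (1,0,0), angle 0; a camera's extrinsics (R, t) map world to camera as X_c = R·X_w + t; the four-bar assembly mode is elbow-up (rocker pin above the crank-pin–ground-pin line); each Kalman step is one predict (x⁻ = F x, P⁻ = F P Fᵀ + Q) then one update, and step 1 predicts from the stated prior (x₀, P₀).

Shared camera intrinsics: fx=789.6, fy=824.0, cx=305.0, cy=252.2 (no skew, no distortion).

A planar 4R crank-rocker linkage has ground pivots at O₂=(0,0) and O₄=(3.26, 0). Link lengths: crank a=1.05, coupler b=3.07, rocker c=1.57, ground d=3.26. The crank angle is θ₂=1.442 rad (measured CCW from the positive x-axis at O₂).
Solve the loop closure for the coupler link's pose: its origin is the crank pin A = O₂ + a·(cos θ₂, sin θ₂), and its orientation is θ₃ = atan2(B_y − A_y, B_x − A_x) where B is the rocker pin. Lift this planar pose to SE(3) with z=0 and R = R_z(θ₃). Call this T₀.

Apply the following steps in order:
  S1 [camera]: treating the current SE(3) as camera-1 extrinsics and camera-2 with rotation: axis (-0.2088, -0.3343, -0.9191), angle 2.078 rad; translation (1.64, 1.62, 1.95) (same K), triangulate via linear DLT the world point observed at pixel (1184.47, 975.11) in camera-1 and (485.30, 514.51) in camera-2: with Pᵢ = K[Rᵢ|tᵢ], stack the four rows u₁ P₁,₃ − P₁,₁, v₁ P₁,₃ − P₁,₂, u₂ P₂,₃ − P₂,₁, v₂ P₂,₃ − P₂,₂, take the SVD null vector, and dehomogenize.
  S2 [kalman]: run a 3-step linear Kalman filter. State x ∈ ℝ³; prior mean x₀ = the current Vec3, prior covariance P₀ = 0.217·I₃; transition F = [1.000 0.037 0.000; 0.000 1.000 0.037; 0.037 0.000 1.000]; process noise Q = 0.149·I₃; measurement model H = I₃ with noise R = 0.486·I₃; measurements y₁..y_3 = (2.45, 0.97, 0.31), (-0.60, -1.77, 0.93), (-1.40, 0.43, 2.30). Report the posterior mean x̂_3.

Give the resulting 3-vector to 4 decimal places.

source (fourbar_fk): coupler pose = R=[0.9852 -0.1712 0.0000; 0.1712 0.9852 0.0000; 0.0000 0.0000 1.0000], t=(0.1349, 1.0413, 0.0000)
after S1 (triangulate): (1.8257, 0.1511, 1.7128)
after S2 (kf_track): (-0.0404, -0.0580, 1.5979)

result = (-0.0404, -0.0580, 1.5979)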